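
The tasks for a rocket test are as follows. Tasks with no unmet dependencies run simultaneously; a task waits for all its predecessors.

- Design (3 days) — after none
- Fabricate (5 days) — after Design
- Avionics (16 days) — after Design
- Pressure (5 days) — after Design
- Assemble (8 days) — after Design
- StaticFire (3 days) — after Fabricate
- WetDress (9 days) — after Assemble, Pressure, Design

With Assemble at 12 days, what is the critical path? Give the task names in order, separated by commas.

The binding path is Design→Assemble→WetDress = 3+8+9 = 20; finish at 20 days.
Assemble lies on that path, so at 12 days the path becomes 24 days.
No other chain overtakes it, so the finish is 24 days.

Design, Assemble, WetDress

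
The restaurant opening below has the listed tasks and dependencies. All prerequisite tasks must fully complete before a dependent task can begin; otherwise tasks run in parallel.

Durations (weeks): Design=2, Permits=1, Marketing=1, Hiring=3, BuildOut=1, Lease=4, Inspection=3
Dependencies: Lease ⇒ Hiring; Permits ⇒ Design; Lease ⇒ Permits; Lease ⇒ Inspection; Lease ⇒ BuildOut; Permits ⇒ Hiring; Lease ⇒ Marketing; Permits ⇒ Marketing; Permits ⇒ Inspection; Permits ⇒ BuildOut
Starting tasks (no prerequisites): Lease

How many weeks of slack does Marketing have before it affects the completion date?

Lease→Permits→Hiring = 4+1+3 = 8 sets the makespan at 8 weeks.
Longest path through Marketing: 6 weeks (earliest finish 6, latest finish 8).
Slack of Marketing = 7 − 5 = 2 weeks.

2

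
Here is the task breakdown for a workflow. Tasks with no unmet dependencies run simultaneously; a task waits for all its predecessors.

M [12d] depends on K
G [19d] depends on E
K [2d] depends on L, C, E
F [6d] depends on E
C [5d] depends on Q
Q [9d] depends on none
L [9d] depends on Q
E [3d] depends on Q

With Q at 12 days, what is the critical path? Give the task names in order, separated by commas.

Q, L, K, M

The binding path is Q→L→K→M = 9+9+2+12 = 32; finish at 32 days.
Since Q is critical, the +3 change carries straight to that chain (now 35 days).
The critical path is still Q→L→K→M; finish is now 35 days.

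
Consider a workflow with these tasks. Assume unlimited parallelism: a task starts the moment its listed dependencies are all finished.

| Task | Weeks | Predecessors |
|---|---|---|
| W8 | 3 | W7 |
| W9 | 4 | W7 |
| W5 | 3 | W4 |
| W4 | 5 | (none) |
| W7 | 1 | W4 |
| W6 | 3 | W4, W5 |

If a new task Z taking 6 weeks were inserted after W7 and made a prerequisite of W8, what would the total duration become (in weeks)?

Originally the plan takes 11 weeks.
With Z inserted, W8 now waits for max(W7, Z).
New critical path: W4→W7→Z→W8 = 5+1+6+3 = 15 ⇒ 15 weeks.

15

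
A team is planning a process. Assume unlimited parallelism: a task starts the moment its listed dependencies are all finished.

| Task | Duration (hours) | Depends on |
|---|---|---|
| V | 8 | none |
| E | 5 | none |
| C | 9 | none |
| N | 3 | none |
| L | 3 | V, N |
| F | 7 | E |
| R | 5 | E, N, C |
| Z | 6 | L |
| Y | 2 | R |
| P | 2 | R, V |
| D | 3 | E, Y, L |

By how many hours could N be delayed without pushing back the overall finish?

C→R→Y→D = 9+5+2+3 = 19 sets the makespan at 19 hours.
Longest path through N: 13 hours (earliest finish 3, latest finish 9).
Slack of N = 6 − 0 = 6 hours.

6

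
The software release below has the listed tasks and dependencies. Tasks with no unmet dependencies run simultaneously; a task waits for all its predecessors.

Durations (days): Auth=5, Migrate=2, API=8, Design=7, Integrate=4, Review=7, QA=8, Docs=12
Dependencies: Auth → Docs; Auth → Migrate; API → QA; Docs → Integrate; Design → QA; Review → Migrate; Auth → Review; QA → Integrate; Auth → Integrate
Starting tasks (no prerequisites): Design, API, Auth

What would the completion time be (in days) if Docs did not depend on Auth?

Original critical path: Auth→Docs→Integrate = 5+12+4 = 21 ⇒ 21 days.
Without Auth→Docs, Docs's earliest start moves from 5 to 0.
After: API→QA→Integrate = 8+8+4 = 20 → 20 days.

20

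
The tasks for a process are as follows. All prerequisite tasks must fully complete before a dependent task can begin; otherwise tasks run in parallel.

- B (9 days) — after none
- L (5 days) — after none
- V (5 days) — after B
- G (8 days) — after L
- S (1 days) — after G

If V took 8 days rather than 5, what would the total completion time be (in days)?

17

Baseline: B→V = 9+5 = 14 → 14 days.
V lies on that path, so at 8 days the path becomes 17 days.
No other chain overtakes it, so the finish is 17 days.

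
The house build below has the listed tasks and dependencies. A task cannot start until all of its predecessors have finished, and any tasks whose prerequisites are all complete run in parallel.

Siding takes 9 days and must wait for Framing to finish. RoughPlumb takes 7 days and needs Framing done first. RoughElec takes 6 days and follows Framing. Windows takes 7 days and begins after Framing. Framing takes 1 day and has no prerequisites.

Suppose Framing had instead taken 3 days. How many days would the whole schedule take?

Baseline: Framing→Siding = 1+9 = 10 → 10 days.
Framing lies on that path, so at 3 days the path becomes 12 days.
That remains the longest chain; total 12 days.

12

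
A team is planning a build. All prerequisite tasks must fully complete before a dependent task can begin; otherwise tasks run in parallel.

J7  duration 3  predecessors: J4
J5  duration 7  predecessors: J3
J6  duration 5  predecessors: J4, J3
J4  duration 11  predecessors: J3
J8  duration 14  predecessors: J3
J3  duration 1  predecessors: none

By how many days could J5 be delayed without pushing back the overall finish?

9

J3→J4→J6 = 1+11+5 = 17 sets the makespan at 17 days.
The longest chain containing J5 totals 8 days.
So J5 can slip 17 − 8 = 9 days.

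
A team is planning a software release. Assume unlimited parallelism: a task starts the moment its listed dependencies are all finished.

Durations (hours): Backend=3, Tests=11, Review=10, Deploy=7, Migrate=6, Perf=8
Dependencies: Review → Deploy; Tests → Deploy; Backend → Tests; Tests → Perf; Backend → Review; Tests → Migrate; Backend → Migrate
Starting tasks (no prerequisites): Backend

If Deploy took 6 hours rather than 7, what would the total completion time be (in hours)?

22

The binding path is Backend→Tests→Perf = 3+11+8 = 22; finish at 22 hours.
The longest path through Deploy is only 21 hours, so Deploy has float 1.
No other chain overtakes it, so the finish is 22 hours.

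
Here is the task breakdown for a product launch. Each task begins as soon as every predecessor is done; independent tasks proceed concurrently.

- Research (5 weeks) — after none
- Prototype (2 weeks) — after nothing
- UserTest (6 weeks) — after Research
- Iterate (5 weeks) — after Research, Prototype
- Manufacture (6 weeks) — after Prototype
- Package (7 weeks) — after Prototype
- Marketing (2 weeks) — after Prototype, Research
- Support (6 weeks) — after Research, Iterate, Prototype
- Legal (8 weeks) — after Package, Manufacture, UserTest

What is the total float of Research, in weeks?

0

Critical path: Research→UserTest→Legal = 5+6+8 = 19, so the finish is 19 weeks.
Research finishes as early as 5 and must finish by 5.
Float = 19 − 19 = 0.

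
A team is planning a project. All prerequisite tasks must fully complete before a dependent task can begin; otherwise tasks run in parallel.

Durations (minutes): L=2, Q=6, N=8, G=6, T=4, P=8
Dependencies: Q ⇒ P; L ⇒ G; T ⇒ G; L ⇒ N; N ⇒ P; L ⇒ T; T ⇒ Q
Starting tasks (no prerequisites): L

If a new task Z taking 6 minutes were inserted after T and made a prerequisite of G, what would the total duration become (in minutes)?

20

Originally the plan takes 20 minutes.
With Z inserted, G now waits for max(T, L, Z).
New critical path: L→T→Q→P = 2+4+6+8 = 20 ⇒ 20 minutes.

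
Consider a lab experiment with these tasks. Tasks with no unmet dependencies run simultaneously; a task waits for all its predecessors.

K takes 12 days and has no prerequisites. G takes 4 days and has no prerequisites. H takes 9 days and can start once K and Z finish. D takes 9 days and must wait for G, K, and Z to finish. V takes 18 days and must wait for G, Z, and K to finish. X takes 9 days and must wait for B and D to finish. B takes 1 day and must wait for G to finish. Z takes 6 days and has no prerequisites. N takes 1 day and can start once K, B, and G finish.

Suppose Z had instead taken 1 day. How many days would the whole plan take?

Baseline: K→D→X = 12+9+9 = 30 → 30 days.
Z has 6 days of float (longest path through it is 24).
No other chain overtakes it, so the finish is 30 days.

30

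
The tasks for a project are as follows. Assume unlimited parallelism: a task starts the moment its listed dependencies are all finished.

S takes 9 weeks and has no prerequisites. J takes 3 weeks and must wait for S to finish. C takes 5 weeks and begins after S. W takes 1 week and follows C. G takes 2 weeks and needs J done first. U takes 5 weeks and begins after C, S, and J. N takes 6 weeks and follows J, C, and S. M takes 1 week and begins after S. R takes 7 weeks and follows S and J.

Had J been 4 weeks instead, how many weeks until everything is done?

20

Baseline: S→C→N = 9+5+6 = 20 → 20 weeks.
J has 1 week of float (longest path through it is 19).
The binding chain switches to S→J→R = 9+4+7 = 20; finish 20 weeks.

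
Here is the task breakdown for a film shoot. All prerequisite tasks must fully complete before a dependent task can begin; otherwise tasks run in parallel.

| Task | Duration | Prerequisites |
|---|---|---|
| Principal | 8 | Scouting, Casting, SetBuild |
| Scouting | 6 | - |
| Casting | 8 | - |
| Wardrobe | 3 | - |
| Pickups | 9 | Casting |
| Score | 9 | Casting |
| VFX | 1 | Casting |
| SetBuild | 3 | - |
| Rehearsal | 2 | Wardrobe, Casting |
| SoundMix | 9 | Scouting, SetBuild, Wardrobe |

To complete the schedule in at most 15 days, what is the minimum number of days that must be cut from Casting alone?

2

Current finish: 17 days; target: 15.
Casting is on every critical path, so each day cut from Casting cuts the finish by one (this holds down to a finish of 15).
Need 17 − 15 = 2 days off Casting → Casting becomes 6 days, finish becomes 15.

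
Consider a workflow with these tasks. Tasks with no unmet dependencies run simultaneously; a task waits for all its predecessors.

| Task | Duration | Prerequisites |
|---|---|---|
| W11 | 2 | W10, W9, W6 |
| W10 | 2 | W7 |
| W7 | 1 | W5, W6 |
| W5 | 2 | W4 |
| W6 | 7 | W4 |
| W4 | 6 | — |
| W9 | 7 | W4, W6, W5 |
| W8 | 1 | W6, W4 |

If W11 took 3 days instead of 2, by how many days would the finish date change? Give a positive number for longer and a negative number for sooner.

As given, the longest chain is W4→W6→W9→W11 = 6+7+7+2 = 22, so the finish is 22 days.
Since W11 is critical, the +1 change carries straight to that chain (now 23 days).
The critical path is still W4→W6→W9→W11; finish is now 23 days.
Change in finish: 23 − 22 = +1 days.

1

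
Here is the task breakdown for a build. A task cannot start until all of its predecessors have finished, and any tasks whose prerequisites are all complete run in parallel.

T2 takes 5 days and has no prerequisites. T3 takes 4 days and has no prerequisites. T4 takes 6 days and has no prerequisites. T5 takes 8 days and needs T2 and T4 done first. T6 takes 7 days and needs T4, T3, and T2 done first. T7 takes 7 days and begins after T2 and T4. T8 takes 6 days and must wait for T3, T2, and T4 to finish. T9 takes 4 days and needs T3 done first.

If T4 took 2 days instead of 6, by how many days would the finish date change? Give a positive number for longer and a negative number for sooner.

Actual critical path: T4→T5 = 6+8 = 14 ⇒ 14 days.
T4 lies on that path, so at 2 days the path becomes 10 days.
New critical path: T2→T5 = 5+8 = 13 ⇒ 13 days.
Change in finish: 13 − 14 = -1 days.

-1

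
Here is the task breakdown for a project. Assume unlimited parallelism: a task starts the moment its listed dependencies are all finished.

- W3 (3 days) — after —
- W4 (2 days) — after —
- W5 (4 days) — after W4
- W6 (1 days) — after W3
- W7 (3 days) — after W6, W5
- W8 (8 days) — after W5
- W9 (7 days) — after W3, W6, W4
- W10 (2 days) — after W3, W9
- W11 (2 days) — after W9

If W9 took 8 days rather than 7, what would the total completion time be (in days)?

14

As given, the longest chain is W4→W5→W8 = 2+4+8 = 14, so the finish is 14 days.
W9 is off the critical path — its longest chain is 13 days, giving 1 of slack.
New critical path: W3→W6→W9→W10 = 3+1+8+2 = 14 ⇒ 14 days.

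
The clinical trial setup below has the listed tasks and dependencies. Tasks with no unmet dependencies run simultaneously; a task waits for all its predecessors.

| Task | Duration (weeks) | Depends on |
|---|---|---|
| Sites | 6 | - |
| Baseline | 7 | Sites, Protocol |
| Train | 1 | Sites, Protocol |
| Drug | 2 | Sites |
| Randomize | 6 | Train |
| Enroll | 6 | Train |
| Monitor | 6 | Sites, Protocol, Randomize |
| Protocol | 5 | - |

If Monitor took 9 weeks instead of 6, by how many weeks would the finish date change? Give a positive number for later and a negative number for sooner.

Actual critical path: Sites→Train→Randomize→Monitor = 6+1+6+6 = 19 ⇒ 19 weeks.
Monitor is on the critical path; changing it to 9 makes that path 22 weeks.
That remains the longest chain; total 22 weeks.
Change in finish: 22 − 19 = +3 weeks.

3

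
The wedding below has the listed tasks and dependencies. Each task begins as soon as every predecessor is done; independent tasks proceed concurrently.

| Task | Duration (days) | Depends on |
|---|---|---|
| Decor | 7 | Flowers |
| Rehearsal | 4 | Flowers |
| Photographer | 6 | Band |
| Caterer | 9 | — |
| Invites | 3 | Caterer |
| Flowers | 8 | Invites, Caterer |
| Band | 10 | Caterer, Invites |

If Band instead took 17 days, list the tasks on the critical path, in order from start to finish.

Caterer, Invites, Band, Photographer

Actual critical path: Caterer→Invites→Band→Photographer = 9+3+10+6 = 28 ⇒ 28 days.
Since Band is critical, the +7 change carries straight to that chain (now 35 days).
The critical path is still Caterer→Invites→Band→Photographer; finish is now 35 days.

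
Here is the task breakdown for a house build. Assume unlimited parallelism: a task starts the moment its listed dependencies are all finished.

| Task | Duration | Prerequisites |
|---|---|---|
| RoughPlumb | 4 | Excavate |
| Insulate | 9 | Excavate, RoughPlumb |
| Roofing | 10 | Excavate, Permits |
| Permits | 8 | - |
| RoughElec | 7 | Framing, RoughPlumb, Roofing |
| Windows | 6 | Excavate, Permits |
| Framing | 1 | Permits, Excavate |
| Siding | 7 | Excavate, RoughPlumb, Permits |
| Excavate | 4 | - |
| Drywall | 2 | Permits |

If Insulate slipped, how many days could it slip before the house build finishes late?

8

Permits→Roofing→RoughElec = 8+10+7 = 25 sets the makespan at 25 days.
Insulate finishes as early as 17 and must finish by 25.
Slack of Insulate = 16 − 8 = 8 days.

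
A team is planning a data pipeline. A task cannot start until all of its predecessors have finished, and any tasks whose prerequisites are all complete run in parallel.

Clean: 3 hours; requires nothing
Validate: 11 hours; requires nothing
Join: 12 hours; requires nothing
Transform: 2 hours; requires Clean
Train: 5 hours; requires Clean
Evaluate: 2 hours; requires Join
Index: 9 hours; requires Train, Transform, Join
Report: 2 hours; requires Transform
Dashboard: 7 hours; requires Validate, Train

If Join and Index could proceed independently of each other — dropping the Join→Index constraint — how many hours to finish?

18

Before: longest chain Join→Index = 12+9 = 21, finish 21.
Without Join→Index, Index's earliest start moves from 12 to 8.
New critical path: Validate→Dashboard = 11+7 = 18 ⇒ 18 hours.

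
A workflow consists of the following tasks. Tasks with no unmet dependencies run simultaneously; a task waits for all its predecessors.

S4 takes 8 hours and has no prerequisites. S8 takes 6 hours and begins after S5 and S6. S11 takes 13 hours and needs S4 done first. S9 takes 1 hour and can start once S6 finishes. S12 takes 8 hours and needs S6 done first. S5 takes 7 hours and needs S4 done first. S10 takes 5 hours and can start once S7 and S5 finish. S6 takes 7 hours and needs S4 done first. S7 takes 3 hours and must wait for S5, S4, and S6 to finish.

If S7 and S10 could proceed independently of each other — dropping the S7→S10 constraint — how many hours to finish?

Original critical path: S4→S5→S7→S10 = 8+7+3+5 = 23 ⇒ 23 hours.
Without S7→S10, S10's earliest start moves from 18 to 15.
New critical path: S4→S6→S12 = 8+7+8 = 23 ⇒ 23 hours.

23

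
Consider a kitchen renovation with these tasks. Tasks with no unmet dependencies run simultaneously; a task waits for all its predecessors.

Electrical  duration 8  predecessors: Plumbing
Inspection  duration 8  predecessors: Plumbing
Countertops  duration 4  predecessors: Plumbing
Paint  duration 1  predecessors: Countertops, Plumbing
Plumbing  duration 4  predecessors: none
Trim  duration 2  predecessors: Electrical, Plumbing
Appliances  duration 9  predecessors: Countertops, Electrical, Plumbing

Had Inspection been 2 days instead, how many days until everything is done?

21

Critical path before the change: Plumbing→Electrical→Appliances = 4+8+9 = 21 giving 21 days.
The longest path through Inspection is only 12 days, so Inspection has float 9.
That remains the longest chain; total 21 days.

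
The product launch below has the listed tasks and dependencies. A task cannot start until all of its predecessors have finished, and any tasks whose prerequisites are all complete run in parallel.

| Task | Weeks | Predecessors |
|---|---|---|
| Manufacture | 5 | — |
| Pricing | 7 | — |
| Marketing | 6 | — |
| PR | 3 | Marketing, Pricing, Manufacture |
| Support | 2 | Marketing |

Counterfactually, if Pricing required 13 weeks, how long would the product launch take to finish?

16

Actual critical path: Pricing→PR = 7+3 = 10 ⇒ 10 weeks.
Pricing is on the critical path; changing it to 13 makes that path 16 weeks.
No other chain overtakes it, so the finish is 16 weeks.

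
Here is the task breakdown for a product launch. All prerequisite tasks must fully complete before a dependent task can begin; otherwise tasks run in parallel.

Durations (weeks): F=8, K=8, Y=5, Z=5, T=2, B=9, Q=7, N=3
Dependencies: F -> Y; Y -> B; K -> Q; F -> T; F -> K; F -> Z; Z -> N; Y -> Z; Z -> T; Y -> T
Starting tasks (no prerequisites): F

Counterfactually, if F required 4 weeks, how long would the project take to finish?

Critical path before the change: F→K→Q = 8+8+7 = 23 giving 23 weeks.
F is on the critical path; changing it to 4 makes that path 19 weeks.
That remains the longest chain; total 19 weeks.

19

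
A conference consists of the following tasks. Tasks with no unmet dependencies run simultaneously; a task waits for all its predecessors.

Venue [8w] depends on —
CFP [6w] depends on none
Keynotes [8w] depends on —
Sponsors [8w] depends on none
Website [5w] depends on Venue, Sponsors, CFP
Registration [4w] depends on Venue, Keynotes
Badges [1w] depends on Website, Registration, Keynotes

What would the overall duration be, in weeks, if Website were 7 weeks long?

16

Critical path before the change: Venue→Website→Badges = 8+5+1 = 14 giving 14 weeks.
Website lies on that path, so at 7 weeks the path becomes 16 weeks.
No other chain overtakes it, so the finish is 16 weeks.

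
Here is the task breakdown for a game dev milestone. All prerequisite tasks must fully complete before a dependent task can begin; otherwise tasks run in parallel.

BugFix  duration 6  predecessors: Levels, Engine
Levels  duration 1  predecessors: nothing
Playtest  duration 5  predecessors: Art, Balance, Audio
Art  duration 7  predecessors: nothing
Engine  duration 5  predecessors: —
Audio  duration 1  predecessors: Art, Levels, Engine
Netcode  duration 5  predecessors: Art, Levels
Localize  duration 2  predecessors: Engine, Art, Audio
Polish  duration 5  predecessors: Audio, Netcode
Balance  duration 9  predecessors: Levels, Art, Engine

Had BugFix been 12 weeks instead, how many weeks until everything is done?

21

Actual critical path: Art→Balance→Playtest = 7+9+5 = 21 ⇒ 21 weeks.
The longest path through BugFix is only 11 weeks, so BugFix has float 10.
The critical path is still Art→Balance→Playtest; finish is now 21 weeks.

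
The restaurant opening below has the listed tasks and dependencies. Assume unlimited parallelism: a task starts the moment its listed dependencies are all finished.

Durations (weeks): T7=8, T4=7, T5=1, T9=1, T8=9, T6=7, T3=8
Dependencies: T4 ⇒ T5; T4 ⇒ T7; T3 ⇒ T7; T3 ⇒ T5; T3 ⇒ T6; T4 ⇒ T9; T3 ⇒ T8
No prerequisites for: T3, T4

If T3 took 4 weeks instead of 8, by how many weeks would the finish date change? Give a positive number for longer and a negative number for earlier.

-2

The binding path is T3→T8 = 8+9 = 17; finish at 17 weeks.
T3 is on the critical path; changing it to 4 makes that path 13 weeks.
New critical path: T4→T7 = 7+8 = 15 ⇒ 15 weeks.
Change in finish: 15 − 17 = -2 weeks.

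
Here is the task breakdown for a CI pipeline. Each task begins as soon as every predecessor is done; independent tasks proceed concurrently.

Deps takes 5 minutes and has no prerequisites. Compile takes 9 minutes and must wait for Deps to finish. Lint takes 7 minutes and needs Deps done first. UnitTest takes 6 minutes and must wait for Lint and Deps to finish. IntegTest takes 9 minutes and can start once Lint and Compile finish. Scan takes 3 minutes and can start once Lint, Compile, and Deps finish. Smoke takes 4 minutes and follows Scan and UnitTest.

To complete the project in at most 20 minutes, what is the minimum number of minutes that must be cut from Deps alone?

3

Current finish: 23 minutes; target: 20.
Deps is on every critical path, so each minute cut from Deps cuts the finish by one (this holds down to a finish of 19).
Need 23 − 20 = 3 minutes off Deps → Deps becomes 2 minutes, finish becomes 20.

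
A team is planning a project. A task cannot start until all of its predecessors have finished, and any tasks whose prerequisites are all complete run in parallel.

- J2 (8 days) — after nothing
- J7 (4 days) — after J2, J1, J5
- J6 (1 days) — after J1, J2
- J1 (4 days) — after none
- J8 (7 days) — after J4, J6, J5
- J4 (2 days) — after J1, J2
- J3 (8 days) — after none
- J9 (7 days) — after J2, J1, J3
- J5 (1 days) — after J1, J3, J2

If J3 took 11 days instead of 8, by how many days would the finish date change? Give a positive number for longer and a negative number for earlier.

2

Critical path before the change: J2→J4→J8 = 8+2+7 = 17 giving 17 days.
J3 has 1 day of float (longest path through it is 16).
New critical path: J3→J5→J8 = 11+1+7 = 19 ⇒ 19 days.
Change in finish: 19 − 17 = +2 days.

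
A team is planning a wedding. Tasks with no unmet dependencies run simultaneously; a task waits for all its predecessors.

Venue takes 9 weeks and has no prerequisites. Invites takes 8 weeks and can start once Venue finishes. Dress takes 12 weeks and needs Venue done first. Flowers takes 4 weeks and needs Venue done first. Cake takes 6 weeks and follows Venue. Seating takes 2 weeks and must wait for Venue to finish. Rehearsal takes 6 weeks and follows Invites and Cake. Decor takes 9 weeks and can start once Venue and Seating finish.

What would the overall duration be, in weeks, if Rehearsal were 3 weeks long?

Actual critical path: Venue→Invites→Rehearsal = 9+8+6 = 23 ⇒ 23 weeks.
Rehearsal lies on that path, so at 3 weeks the path becomes 20 weeks.
The binding chain switches to Venue→Dress = 9+12 = 21; finish 21 weeks.

21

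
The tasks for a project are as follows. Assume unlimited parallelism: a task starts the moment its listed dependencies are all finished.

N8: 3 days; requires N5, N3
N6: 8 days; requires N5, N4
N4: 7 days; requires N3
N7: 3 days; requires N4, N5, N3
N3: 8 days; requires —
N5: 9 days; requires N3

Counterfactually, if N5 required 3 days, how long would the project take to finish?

The binding path is N3→N5→N6 = 8+9+8 = 25; finish at 25 days.
Since N5 is critical, the -6 change carries straight to that chain (now 19 days).
The binding chain switches to N3→N4→N6 = 8+7+8 = 23; finish 23 days.

23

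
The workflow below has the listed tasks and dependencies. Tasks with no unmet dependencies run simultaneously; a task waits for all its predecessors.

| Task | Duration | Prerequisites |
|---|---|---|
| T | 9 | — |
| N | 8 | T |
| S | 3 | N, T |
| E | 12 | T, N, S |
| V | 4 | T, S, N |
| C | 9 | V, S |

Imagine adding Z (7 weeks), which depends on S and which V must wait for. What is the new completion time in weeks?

40

Originally the plan takes 33 weeks.
With Z inserted, V now waits for max(T, S, N, Z).
New critical path: T→N→S→Z→V→C = 9+8+3+7+4+9 = 40 ⇒ 40 weeks.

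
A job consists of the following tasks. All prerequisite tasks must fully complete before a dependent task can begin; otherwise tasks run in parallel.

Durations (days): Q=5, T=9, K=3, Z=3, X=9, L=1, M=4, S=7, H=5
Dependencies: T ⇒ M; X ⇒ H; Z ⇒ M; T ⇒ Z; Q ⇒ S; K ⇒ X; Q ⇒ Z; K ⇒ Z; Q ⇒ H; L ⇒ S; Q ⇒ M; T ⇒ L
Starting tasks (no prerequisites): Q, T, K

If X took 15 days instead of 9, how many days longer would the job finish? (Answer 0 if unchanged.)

6

As given, the longest chain is K→X→H = 3+9+5 = 17, so the finish is 17 days.
X is on the critical path; changing it to 15 makes that path 23 days.
That remains the longest chain; total 23 days.
Change in finish: 23 − 17 = +6 days.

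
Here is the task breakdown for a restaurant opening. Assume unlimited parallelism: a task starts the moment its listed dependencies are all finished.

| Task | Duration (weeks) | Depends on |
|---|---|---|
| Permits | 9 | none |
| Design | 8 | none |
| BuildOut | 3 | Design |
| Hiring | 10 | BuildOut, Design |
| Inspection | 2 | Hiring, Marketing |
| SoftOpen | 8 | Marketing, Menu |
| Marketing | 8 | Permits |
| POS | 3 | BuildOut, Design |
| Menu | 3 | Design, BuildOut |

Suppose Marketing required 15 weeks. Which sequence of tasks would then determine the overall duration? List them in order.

Permits, Marketing, SoftOpen

As given, the longest chain is Permits→Marketing→SoftOpen = 9+8+8 = 25, so the finish is 25 weeks.
Marketing lies on that path, so at 15 weeks the path becomes 32 weeks.
The critical path is still Permits→Marketing→SoftOpen; finish is now 32 weeks.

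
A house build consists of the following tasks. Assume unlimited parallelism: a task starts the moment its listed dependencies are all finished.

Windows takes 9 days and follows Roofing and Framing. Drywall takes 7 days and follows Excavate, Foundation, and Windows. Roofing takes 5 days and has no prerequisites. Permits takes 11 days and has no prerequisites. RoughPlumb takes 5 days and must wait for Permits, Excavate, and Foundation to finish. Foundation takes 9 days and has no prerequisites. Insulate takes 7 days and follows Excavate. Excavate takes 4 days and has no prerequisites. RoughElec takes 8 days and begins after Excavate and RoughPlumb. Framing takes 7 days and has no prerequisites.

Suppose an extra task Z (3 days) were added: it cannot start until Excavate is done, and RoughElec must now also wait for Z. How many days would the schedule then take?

24

Originally the schedule takes 24 days.
With Z inserted, RoughElec now waits for max(Excavate, RoughPlumb, Z).
New critical path: Permits→RoughPlumb→RoughElec = 11+5+8 = 24 ⇒ 24 days.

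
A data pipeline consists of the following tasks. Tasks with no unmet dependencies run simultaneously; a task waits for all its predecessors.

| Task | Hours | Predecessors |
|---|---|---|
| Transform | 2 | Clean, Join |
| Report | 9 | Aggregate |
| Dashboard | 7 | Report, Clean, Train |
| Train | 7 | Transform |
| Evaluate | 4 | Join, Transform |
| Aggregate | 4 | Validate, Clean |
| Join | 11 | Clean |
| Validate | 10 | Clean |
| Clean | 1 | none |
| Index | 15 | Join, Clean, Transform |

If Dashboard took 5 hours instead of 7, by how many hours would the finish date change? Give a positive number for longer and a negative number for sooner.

-2

As given, the longest chain is Clean→Validate→Aggregate→Report→Dashboard = 1+10+4+9+7 = 31, so the finish is 31 hours.
Since Dashboard is critical, the -2 change carries straight to that chain (now 29 hours).
The critical path is still Clean→Validate→Aggregate→Report→Dashboard; finish is now 29 hours.
Change in finish: 29 − 31 = -2 hours.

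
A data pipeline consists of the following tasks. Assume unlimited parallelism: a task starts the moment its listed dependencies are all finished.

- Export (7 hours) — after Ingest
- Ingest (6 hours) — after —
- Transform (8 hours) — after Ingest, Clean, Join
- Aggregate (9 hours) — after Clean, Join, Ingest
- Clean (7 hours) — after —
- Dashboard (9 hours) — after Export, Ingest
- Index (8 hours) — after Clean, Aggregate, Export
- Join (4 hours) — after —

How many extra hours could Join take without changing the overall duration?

The longest chain is Clean→Aggregate→Index = 7+9+8 = 24; overall finish 24 hours.
Longest path through Join: 21 hours (earliest finish 4, latest finish 7).
So Join can slip 7 − 4 = 3 hours.

3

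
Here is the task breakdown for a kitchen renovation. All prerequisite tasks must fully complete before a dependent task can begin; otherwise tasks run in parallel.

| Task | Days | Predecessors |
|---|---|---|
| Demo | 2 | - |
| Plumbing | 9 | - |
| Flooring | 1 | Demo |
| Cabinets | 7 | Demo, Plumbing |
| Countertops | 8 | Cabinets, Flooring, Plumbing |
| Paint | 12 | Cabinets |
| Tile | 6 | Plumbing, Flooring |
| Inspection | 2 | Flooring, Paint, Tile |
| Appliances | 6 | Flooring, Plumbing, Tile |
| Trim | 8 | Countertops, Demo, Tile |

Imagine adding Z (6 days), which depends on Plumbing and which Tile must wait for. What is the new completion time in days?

Originally the kitchen renovation takes 32 days.
With Z inserted, Tile now waits for max(Plumbing, Flooring, Z).
New critical path: Plumbing→Cabinets→Countertops→Trim = 9+7+8+8 = 32 ⇒ 32 days.

32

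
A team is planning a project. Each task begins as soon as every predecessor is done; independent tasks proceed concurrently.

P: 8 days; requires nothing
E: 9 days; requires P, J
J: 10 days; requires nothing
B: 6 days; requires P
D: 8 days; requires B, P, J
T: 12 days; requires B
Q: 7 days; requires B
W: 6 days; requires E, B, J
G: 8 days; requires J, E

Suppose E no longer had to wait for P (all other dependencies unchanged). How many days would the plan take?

27

Original critical path: J→E→G = 10+9+8 = 27 ⇒ 27 days.
Dropping P→E doesn't change E's earliest start (10); another predecessor still binds.
New critical path: J→E→G = 10+9+8 = 27 ⇒ 27 days.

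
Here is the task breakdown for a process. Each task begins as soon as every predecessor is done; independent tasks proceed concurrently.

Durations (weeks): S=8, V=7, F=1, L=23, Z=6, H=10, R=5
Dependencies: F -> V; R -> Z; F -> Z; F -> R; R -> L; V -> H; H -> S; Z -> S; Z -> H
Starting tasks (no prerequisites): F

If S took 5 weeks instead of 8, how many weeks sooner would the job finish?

As given, the longest chain is F→R→Z→H→S = 1+5+6+10+8 = 30, so the finish is 30 weeks.
S lies on that path, so at 5 weeks the path becomes 27 weeks.
New critical path: F→R→L = 1+5+23 = 29 ⇒ 29 weeks.
Change in finish: 29 − 30 = -1 weeks.

1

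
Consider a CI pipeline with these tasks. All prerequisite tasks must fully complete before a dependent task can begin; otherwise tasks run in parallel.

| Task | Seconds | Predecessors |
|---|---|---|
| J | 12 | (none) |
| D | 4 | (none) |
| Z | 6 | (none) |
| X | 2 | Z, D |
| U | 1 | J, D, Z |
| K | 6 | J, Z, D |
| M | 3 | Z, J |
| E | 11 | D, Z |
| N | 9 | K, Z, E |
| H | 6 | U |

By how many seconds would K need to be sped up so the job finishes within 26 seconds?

Current finish: 27 seconds; target: 26.
K is on every critical path, so each second cut from K cuts the finish by one (this holds down to a finish of 26).
Need 27 − 26 = 1 second off K → K becomes 5 seconds, finish becomes 26.

1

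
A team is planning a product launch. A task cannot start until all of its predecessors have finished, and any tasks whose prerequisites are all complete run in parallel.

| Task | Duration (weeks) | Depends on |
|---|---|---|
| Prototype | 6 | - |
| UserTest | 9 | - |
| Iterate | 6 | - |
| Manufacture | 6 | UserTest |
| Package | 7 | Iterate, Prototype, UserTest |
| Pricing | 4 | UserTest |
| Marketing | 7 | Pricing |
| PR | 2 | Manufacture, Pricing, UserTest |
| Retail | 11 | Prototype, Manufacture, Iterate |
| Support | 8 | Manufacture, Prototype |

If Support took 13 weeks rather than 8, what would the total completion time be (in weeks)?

Critical path before the change: UserTest→Manufacture→Retail = 9+6+11 = 26 giving 26 weeks.
Support is off the critical path — its longest chain is 23 weeks, giving 3 of slack.
Now UserTest→Manufacture→Support = 9+6+13 = 28 is longest, so the finish becomes 28 weeks.

28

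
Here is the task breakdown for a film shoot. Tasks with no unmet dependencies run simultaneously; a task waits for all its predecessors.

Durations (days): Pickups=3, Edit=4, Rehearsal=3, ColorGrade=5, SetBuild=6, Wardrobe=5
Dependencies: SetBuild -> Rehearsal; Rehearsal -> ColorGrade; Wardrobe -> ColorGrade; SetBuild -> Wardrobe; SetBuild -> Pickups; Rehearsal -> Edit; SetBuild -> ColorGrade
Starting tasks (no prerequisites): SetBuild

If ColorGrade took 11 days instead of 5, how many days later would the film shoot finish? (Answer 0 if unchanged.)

Critical path before the change: SetBuild→Wardrobe→ColorGrade = 6+5+5 = 16 giving 16 days.
ColorGrade lies on that path, so at 11 days the path becomes 22 days.
That remains the longest chain; total 22 days.
Change in finish: 22 − 16 = +6 days.

6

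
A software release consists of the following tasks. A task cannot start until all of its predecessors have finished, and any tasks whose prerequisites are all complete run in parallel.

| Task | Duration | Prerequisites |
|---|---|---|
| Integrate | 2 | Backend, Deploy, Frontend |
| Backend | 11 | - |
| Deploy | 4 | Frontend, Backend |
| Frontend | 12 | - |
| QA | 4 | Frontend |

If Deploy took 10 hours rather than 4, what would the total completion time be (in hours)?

24

Baseline: Frontend→Deploy→Integrate = 12+4+2 = 18 → 18 hours.
Since Deploy is critical, the +6 change carries straight to that chain (now 24 hours).
The critical path is still Frontend→Deploy→Integrate; finish is now 24 hours.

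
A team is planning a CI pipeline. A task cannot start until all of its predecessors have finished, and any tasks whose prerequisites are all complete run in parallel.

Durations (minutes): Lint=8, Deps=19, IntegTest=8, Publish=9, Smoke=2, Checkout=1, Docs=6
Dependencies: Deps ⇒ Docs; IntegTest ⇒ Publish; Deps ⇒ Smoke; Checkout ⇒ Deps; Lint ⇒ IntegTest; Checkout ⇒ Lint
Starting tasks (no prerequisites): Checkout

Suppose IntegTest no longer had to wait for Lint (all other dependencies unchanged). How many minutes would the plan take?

Before: longest chain Checkout→Deps→Docs = 1+19+6 = 26, finish 26.
Without Lint→IntegTest, IntegTest's earliest start moves from 9 to 0.
After: Checkout→Deps→Docs = 1+19+6 = 26 → 26 minutes.

26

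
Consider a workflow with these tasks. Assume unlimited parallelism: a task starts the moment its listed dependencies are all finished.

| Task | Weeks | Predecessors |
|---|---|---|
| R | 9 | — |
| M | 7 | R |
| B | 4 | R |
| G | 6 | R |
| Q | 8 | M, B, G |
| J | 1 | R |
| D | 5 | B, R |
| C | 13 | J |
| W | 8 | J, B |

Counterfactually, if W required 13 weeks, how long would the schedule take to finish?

As given, the longest chain is R→M→Q = 9+7+8 = 24, so the finish is 24 weeks.
W is off the critical path — its longest chain is 21 weeks, giving 3 of slack.
Now R→B→W = 9+4+13 = 26 is longest, so the finish becomes 26 weeks.

26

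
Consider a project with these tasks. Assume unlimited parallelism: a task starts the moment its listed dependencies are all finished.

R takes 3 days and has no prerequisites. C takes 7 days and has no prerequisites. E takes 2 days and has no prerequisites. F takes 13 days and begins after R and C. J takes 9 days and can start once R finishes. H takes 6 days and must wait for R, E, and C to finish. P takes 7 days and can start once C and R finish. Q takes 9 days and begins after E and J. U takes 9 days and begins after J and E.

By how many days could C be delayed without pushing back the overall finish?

1

Critical path: R→J→Q = 3+9+9 = 21, so the finish is 21 days.
Longest path through C: 20 days (earliest finish 7, latest finish 8).
Float = 21 − 20 = 1.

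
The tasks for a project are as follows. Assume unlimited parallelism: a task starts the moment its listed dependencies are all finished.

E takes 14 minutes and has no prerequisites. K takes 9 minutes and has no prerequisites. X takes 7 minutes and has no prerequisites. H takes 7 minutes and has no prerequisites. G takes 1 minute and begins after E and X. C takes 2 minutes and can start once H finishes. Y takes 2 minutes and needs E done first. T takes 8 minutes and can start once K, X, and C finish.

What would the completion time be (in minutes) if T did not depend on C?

17

Before: longest chain K→T = 9+8 = 17, finish 17.
Dropping C→T doesn't change T's earliest start (9); another predecessor still binds.
After: K→T = 9+8 = 17 → 17 minutes.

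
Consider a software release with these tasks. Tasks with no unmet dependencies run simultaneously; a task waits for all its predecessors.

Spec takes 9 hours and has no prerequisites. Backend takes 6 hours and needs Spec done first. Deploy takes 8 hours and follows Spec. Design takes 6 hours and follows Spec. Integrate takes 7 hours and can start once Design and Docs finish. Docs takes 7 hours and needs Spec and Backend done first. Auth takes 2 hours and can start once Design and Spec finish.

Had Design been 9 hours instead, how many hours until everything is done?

29

Baseline: Spec→Backend→Docs→Integrate = 9+6+7+7 = 29 → 29 hours.
Design has 7 hours of float (longest path through it is 22).
The critical path is still Spec→Backend→Docs→Integrate; finish is now 29 hours.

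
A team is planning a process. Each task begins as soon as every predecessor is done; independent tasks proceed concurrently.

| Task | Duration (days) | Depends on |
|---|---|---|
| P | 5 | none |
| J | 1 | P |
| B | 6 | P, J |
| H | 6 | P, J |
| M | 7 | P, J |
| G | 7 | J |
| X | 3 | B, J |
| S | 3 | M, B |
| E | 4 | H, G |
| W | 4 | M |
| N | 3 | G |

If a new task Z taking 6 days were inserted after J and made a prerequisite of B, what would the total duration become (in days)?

21

Originally the plan takes 17 days.
With Z inserted, B now waits for max(P, J, Z).
New critical path: P→J→Z→B→X = 5+1+6+6+3 = 21 ⇒ 21 days.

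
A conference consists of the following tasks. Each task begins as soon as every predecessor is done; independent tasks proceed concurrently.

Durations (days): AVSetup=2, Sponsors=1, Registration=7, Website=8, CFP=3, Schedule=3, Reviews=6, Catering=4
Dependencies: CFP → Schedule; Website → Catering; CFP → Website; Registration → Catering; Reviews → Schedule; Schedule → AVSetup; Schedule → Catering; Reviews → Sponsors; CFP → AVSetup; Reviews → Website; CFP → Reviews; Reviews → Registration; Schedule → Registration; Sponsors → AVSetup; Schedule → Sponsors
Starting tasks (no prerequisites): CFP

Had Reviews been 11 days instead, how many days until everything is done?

As given, the longest chain is CFP→Reviews→Schedule→Registration→Catering = 3+6+3+7+4 = 23, so the finish is 23 days.
Reviews is on the critical path; changing it to 11 makes that path 28 days.
The critical path is still CFP→Reviews→Schedule→Registration→Catering; finish is now 28 days.

28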